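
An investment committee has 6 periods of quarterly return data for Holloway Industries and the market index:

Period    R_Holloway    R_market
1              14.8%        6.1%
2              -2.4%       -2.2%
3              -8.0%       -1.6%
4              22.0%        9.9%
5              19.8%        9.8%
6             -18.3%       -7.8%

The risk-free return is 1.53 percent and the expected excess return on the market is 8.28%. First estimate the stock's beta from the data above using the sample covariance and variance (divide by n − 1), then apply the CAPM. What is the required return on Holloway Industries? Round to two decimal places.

Mean R_i = (14.8 − 2.4 − 8.0 + 22.0 + 19.8 − 18.3) / 6 = 4.6500%
Mean R_m = (6.1 − 2.2 − 1.6 + 9.9 + 9.8 − 7.8) / 6 = 2.3667%
Σ(R_i − R̄_i)(R_m − R̄_m) = 596.9100  ⇒  Cov = 596.9100 / 5 = 119.3820
Σ(R_m − R̄_m)² = 265.8933  ⇒  Var(R_m) = 265.8933 / 5 = 53.1787
β = Cov / Var(R_m) = 119.3820 / 53.1787 = 2.2449
E(R) = R_f + β × MRP = 1.53% + 2.2449 × 8.28% = 20.12%

20.12%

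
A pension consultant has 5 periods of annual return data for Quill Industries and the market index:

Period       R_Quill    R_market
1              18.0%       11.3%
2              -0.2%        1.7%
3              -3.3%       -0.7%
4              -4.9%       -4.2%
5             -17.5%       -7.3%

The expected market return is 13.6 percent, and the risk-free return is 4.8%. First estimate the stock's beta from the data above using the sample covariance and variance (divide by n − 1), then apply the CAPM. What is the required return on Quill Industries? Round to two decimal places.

Mean R_i = (18.0 − 0.2 − 3.3 − 4.9 − 17.5) / 5 = -1.5800%
Mean R_m = (11.3 + 1.7 − 0.7 − 4.2 − 7.3) / 5 = 0.1600%
Σ(R_i − R̄_i)(R_m − R̄_m) = 354.9640  ⇒  Cov = 354.9640 / 4 = 88.7410
Σ(R_m − R̄_m)² = 201.8720  ⇒  Var(R_m) = 201.8720 / 4 = 50.4680
β = Cov / Var(R_m) = 88.7410 / 50.4680 = 1.7584
MRP = 13.6% − 4.8% = 8.80%
E(R) = R_f + β × MRP = 4.8% + 1.7584 × 8.8% = 20.27%

20.27%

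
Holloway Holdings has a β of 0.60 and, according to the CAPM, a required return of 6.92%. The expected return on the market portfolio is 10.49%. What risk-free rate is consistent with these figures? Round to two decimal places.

1.57%

E(R) = R_f + β(E(R_m) − R_f) = R_f(1 − β) + β·E(R_m)
6.92% = R_f × (1 − 0.60) + 0.60 × 10.49%
6.92% = R_f × 0.40 + 6.2940%
R_f = (6.92% − 6.2940%) / 0.40 = 1.57%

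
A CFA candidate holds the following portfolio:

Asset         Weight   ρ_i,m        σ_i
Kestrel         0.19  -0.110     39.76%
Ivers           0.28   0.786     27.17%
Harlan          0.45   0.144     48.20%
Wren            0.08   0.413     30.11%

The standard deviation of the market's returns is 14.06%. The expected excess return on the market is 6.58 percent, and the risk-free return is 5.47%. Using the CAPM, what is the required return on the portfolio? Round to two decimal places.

β_Kestrel = -0.110 × 39.76% / 14.06% = -0.3111
β_Ivers = 0.786 × 27.17% / 14.06% = 1.5189
β_Harlan = 0.144 × 48.20% / 14.06% = 0.4937
β_Wren = 0.413 × 30.11% / 14.06% = 0.8845
β_P = Σ w_i β_i = 0.19×-0.3111 + 0.28×1.5189 + 0.45×0.4937 + 0.08×0.8845 = 0.6591
E(R_P) = R_f + β_P × MRP = 5.47% + 0.6591 × 6.58% = 9.81%

9.81%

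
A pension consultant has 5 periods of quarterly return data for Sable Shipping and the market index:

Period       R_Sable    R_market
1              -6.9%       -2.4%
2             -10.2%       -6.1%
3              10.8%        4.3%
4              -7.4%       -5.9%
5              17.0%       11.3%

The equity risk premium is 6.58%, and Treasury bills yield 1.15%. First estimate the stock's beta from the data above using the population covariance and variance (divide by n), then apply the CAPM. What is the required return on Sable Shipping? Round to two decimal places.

11.75%

Mean R_i = (-6.9 − 10.2 + 10.8 − 7.4 + 17.0) / 5 = 0.6600%
Mean R_m = (-2.4 − 6.1 + 4.3 − 5.9 + 11.3) / 5 = 0.2400%
Σ(R_i − R̄_i)(R_m − R̄_m) = 360.1880  ⇒  Cov = 360.1880 / 5 = 72.0376
Σ(R_m − R̄_m)² = 223.6720  ⇒  Var(R_m) = 223.6720 / 5 = 44.7344
β = Cov / Var(R_m) = 72.0376 / 44.7344 = 1.6103
E(R) = R_f + β × MRP = 1.15% + 1.6103 × 6.58% = 11.75%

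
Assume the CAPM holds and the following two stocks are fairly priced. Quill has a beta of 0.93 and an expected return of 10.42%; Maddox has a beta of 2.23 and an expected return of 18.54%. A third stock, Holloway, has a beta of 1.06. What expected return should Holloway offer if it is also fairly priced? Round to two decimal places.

11.23%

MRP (SML slope) = (18.54% − 10.42%) / (2.23 − 0.93) = 8.12% / 1.30 = 6.2462%
R_f (intercept) = 10.42% − 0.93 × 6.2462% = 4.6110%
E(R_Holloway) = R_f + β × MRP = 4.6110% + 1.06 × 6.2462% = 11.23%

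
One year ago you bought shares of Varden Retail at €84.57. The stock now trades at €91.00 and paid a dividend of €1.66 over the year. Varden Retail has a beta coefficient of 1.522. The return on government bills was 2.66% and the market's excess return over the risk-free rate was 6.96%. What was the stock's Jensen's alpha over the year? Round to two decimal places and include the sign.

Realised HPR = (P1 + D1 − P0) / P0 = (91.00 + 1.66 − 84.57) / 84.57 = 8.09 / 84.57 = 9.5660%
CAPM required = R_f + β·MRP = 2.66% + 1.522 × 6.96% = 13.25312%
α = realised − required = 9.5660% − 13.25312% = -3.69%

-3.69%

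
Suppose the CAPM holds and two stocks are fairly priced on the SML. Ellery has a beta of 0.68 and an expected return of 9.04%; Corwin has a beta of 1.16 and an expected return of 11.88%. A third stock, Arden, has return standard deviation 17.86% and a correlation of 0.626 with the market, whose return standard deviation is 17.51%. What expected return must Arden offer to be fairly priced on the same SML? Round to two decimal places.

8.79%

MRP = (11.88% − 9.04%) / (1.16 − 0.68) = 5.9167%
R_f = 9.04% − 0.68 × 5.9167% = 5.0166%
β_Arden = ρ·σ_i/σ_m = 0.626 × 17.86 / 17.51 = 0.6385
E(R_Arden) = R_f + β × MRP = 5.0166% + 0.6385 × 5.9167% = 8.79%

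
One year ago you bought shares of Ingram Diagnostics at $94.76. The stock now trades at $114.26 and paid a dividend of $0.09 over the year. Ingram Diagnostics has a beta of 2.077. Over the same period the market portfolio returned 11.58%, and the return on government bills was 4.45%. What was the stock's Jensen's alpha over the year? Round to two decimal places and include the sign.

+1.41%

Realised HPR = (P1 + D1 − P0) / P0 = (114.26 + 0.09 − 94.76) / 94.76 = 19.59 / 94.76 = 20.6733%
MRP = 11.58% − 4.45% = 7.13%
CAPM required = R_f + β·MRP = 4.45% + 2.077 × 7.13% = 19.25901%
α = realised − required = 20.6733% − 19.25901% = +1.41%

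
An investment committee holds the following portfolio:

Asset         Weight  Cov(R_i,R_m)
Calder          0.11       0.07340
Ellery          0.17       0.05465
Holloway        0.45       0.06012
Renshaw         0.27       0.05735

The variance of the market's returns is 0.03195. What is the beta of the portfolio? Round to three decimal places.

1.875

β_Calder = 0.07340 / 0.03195 = 2.2973
β_Ellery = 0.05465 / 0.03195 = 1.7105
β_Holloway = 0.06012 / 0.03195 = 1.8817
β_Renshaw = 0.05735 / 0.03195 = 1.7950
β_P = Σ w_i β_i = 0.11×2.2973 + 0.17×1.7105 + 0.45×1.8817 + 0.27×1.7950 = 1.8749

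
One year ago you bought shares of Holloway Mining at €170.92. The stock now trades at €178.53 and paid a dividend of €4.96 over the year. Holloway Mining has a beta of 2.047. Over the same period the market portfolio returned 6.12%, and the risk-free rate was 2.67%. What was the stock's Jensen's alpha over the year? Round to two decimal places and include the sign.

Realised HPR = (P1 + D1 − P0) / P0 = (178.53 + 4.96 − 170.92) / 170.92 = 12.57 / 170.92 = 7.3543%
MRP = 6.12% − 2.67% = 3.45%
CAPM required = R_f + β·MRP = 2.67% + 2.047 × 3.45% = 9.73215%
α = realised − required = 7.3543% − 9.73215% = -2.38%

-2.38%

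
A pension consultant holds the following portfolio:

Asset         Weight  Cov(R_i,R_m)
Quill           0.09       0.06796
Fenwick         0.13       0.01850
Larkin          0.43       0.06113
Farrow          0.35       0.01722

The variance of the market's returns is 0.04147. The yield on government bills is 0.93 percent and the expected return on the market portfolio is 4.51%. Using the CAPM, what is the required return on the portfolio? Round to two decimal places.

4.46%

β_Quill = 0.06796 / 0.04147 = 1.6388
β_Fenwick = 0.01850 / 0.04147 = 0.4461
β_Larkin = 0.06113 / 0.04147 = 1.4741
β_Farrow = 0.01722 / 0.04147 = 0.4152
β_P = Σ w_i β_i = 0.09×1.6388 + 0.13×0.4461 + 0.43×1.4741 + 0.35×0.4152 = 0.9847
MRP = 4.51% − 0.93% = 3.58%
E(R_P) = R_f + β_P × MRP = 0.93% + 0.9847 × 3.58% = 4.46%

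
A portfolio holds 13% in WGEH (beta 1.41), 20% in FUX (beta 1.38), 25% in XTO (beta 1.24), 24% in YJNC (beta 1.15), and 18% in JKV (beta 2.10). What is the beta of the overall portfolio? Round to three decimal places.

β_P = Σ w_i β_i = 0.13×1.41 + 0.20×1.38 + 0.25×1.24 + 0.24×1.15 + 0.18×2.10 = 1.4233

1.423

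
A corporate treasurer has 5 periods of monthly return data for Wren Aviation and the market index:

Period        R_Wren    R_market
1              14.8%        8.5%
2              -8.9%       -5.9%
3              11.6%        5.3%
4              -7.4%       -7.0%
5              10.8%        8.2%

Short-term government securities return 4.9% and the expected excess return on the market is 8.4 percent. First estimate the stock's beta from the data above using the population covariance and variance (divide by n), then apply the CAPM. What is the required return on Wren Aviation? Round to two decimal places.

Mean R_i = (14.8 − 8.9 + 11.6 − 7.4 + 10.8) / 5 = 4.1800%
Mean R_m = (8.5 − 5.9 + 5.3 − 7.0 + 8.2) / 5 = 1.8200%
Σ(R_i − R̄_i)(R_m − R̄_m) = 342.1120  ⇒  Cov = 342.1120 / 5 = 68.4224
Σ(R_m − R̄_m)² = 234.8280  ⇒  Var(R_m) = 234.8280 / 5 = 46.9656
β = Cov / Var(R_m) = 68.4224 / 46.9656 = 1.4569
E(R) = R_f + β × MRP = 4.9% + 1.4569 × 8.4% = 17.14%

17.14%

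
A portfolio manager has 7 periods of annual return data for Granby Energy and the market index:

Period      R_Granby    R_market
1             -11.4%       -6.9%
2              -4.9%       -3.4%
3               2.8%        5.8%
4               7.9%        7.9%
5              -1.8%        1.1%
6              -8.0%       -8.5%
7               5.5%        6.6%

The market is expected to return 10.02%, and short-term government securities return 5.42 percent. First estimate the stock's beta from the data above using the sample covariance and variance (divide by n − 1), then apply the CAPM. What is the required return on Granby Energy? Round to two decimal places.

Mean R_i = (-11.4 − 4.9 + 2.8 + 7.9 − 1.8 − 8.0 + 5.5) / 7 = -1.4143%
Mean R_m = (-6.9 − 3.4 + 5.8 + 7.9 + 1.1 − 8.5 + 6.6) / 7 = 0.3714%
Σ(R_i − R̄_i)(R_m − R̄_m) = 279.9671  ⇒  Cov = 279.9671 / 6 = 46.6612
Σ(R_m − R̄_m)² = 271.2743  ⇒  Var(R_m) = 271.2743 / 6 = 45.2124
β = Cov / Var(R_m) = 46.6612 / 45.2124 = 1.0320
MRP = 10.02% − 5.42% = 4.60%
E(R) = R_f + β × MRP = 5.42% + 1.0320 × 4.60% = 10.17%

10.17%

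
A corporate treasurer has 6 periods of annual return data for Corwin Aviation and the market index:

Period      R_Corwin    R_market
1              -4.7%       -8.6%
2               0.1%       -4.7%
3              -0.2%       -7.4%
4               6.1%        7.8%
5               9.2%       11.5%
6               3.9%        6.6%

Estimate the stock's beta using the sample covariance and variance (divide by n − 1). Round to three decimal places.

Mean R_i = (-4.7 + 0.1 − 0.2 + 6.1 + 9.2 + 3.9) / 6 = 2.4000%
Mean R_m = (-8.6 − 4.7 − 7.4 + 7.8 + 11.5 + 6.6) / 6 = 0.8667%
Σ(R_i − R̄_i)(R_m − R̄_m) = 208.0700  ⇒  Cov = 208.0700 / 5 = 41.6140
Σ(R_m − R̄_m)² = 382.9533  ⇒  Var(R_m) = 382.9533 / 5 = 76.5907
β = Cov / Var(R_m) = 41.6140 / 76.5907 = 0.5433

0.543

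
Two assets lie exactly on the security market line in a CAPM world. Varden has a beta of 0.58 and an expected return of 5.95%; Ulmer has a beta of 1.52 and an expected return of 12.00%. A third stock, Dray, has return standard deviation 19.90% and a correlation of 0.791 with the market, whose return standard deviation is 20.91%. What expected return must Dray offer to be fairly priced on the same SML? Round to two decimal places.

7.06%

MRP = (12.00% − 5.95%) / (1.52 − 0.58) = 6.4362%
R_f = 5.95% − 0.58 × 6.4362% = 2.2170%
β_Dray = ρ·σ_i/σ_m = 0.791 × 19.90 / 20.91 = 0.7528
E(R_Dray) = R_f + β × MRP = 2.2170% + 0.7528 × 6.4362% = 7.06%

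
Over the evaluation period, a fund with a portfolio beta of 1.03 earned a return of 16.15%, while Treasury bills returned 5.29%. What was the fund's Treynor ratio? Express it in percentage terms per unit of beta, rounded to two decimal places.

10.54%

Treynor = (R_P − R_f) / β_P = (16.15% − 5.29%) / 1.0300 = 10.86% / 1.0300 = 10.54%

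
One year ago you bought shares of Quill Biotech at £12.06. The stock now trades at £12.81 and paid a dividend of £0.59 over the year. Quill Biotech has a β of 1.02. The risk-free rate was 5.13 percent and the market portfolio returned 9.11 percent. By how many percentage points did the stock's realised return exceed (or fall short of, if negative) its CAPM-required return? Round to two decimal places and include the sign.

+1.92%

Realised HPR = (P1 + D1 − P0) / P0 = (12.81 + 0.59 − 12.06) / 12.06 = 1.34 / 12.06 = 11.1111%
MRP = 9.11% − 5.13% = 3.98%
CAPM required = R_f + β·MRP = 5.13% + 1.02 × 3.98% = 9.1896%
α = realised − required = 11.1111% − 9.1896% = +1.92%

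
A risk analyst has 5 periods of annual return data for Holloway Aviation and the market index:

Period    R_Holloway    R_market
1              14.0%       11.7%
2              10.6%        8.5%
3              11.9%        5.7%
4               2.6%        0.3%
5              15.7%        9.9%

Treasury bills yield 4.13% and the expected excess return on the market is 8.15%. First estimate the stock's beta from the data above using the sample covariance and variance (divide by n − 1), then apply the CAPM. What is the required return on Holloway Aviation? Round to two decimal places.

Mean R_i = (14.0 + 10.6 + 11.9 + 2.6 + 15.7) / 5 = 10.9600%
Mean R_m = (11.7 + 8.5 + 5.7 + 0.3 + 9.9) / 5 = 7.2200%
Σ(R_i − R̄_i)(R_m − R̄_m) = 82.2840  ⇒  Cov = 82.2840 / 4 = 20.5710
Σ(R_m − R̄_m)² = 79.0880  ⇒  Var(R_m) = 79.0880 / 4 = 19.7720
β = Cov / Var(R_m) = 20.5710 / 19.7720 = 1.0404
E(R) = R_f + β × MRP = 4.13% + 1.0404 × 8.15% = 12.61%

12.61%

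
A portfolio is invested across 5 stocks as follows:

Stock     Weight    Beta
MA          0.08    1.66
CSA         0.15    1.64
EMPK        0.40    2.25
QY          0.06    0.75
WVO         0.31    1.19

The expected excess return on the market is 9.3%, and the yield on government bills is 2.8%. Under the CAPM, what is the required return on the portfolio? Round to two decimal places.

18.54%

β_P = Σ w_i β_i = 0.08×1.66 + 0.15×1.64 + 0.40×2.25 + 0.06×0.75 + 0.31×1.19 = 1.6927
E(R_P) = R_f + β_P × MRP = 2.8% + 1.6927 × 9.3% = 18.54%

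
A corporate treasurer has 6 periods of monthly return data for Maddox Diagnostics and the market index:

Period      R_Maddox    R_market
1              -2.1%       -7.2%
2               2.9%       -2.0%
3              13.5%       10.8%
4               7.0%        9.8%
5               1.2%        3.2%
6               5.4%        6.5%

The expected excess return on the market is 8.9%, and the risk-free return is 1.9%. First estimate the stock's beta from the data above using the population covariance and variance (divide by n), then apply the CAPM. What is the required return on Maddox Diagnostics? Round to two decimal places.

Mean R_i = (-2.1 + 2.9 + 13.5 + 7.0 + 1.2 + 5.4) / 6 = 4.6500%
Mean R_m = (-7.2 − 2.0 + 10.8 + 9.8 + 3.2 + 6.5) / 6 = 3.5167%
Σ(R_i − R̄_i)(R_m − R̄_m) = 164.5450  ⇒  Cov = 164.5450 / 6 = 27.4242
Σ(R_m − R̄_m)² = 246.8083  ⇒  Var(R_m) = 246.8083 / 6 = 41.1347
β = Cov / Var(R_m) = 27.4242 / 41.1347 = 0.6667
E(R) = R_f + β × MRP = 1.9% + 0.6667 × 8.9% = 7.83%

7.83%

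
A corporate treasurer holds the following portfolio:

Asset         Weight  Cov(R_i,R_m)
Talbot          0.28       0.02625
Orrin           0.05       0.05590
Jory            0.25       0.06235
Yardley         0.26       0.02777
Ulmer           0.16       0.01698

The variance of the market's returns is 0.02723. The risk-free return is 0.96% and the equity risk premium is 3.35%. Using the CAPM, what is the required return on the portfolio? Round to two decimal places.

β_Talbot = 0.02625 / 0.02723 = 0.9640
β_Orrin = 0.05590 / 0.02723 = 2.0529
β_Jory = 0.06235 / 0.02723 = 2.2898
β_Yardley = 0.02777 / 0.02723 = 1.0198
β_Ulmer = 0.01698 / 0.02723 = 0.6236
β_P = Σ w_i β_i = 0.28×0.9640 + 0.05×2.0529 + 0.25×2.2898 + 0.26×1.0198 + 0.16×0.6236 = 1.3099
E(R_P) = R_f + β_P × MRP = 0.96% + 1.3099 × 3.35% = 5.35%

5.35%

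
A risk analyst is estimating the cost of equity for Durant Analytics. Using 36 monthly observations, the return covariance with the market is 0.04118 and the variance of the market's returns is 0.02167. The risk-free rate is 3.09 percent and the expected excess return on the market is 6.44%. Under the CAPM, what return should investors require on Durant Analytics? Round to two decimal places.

15.33%

β = Cov(R_i, R_m) / Var(R_m) = 0.04118 / 0.02167 = 1.9003
E(R) = R_f + β × MRP = 3.09% + 1.9003 × 6.44% = 15.33%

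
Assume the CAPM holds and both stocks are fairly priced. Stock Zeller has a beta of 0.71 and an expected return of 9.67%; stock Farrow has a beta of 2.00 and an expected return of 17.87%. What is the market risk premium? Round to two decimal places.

6.36%

Both satisfy E(R) = R_f + β·MRP, so the slope of the SML is
MRP = (17.87% − 9.67%) / (2.00 − 0.71) = 8.20% / 1.29 = 6.3566%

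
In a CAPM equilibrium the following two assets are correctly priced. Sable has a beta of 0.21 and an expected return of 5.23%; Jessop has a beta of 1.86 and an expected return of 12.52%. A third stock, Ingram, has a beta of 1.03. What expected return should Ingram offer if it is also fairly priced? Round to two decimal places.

8.85%

MRP (SML slope) = (12.52% − 5.23%) / (1.86 − 0.21) = 7.29% / 1.65 = 4.4182%
R_f (intercept) = 5.23% − 0.21 × 4.4182% = 4.3022%
E(R_Ingram) = R_f + β × MRP = 4.3022% + 1.03 × 4.4182% = 8.85%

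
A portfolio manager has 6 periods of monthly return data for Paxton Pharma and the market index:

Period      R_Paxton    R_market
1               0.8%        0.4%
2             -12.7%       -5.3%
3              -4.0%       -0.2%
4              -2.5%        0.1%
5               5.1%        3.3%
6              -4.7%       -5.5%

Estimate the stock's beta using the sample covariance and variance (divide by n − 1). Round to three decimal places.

1.468

Mean R_i = (0.8 − 12.7 − 4.0 − 2.5 + 5.1 − 4.7) / 6 = -3.0000%
Mean R_m = (0.4 − 5.3 − 0.2 + 0.1 + 3.3 − 5.5) / 6 = -1.2000%
Σ(R_i − R̄_i)(R_m − R̄_m) = 89.2600  ⇒  Cov = 89.2600 / 5 = 17.8520
Σ(R_m − R̄_m)² = 60.8000  ⇒  Var(R_m) = 60.8000 / 5 = 12.1600
β = Cov / Var(R_m) = 17.8520 / 12.1600 = 1.4681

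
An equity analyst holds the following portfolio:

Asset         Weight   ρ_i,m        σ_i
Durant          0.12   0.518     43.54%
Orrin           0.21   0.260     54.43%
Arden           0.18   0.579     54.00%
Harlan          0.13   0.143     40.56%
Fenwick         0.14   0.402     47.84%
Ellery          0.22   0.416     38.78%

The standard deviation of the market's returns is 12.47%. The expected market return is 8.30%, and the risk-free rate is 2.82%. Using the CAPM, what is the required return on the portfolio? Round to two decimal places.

β_Durant = 0.518 × 43.54% / 12.47% = 1.8086
β_Orrin = 0.260 × 54.43% / 12.47% = 1.1349
β_Arden = 0.579 × 54.00% / 12.47% = 2.5073
β_Harlan = 0.143 × 40.56% / 12.47% = 0.4651
β_Fenwick = 0.402 × 47.84% / 12.47% = 1.5422
β_Ellery = 0.416 × 38.78% / 12.47% = 1.2937
β_P = Σ w_i β_i = 0.12×1.8086 + 0.21×1.1349 + 0.18×2.5073 + 0.13×0.4651 + 0.14×1.5422 + 0.22×1.2937 = 1.4677
MRP = 8.30% − 2.82% = 5.48%
E(R_P) = R_f + β_P × MRP = 2.82% + 1.4677 × 5.48% = 10.86%

10.86%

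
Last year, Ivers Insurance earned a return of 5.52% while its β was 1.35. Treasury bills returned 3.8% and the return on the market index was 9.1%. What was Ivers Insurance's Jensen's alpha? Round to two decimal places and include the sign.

-5.44%

Market excess return = 9.1% − 3.8% = 5.30%
CAPM benchmark = R_f + β(R_m − R_f) = 3.8% + 1.35 × 5.3% = 10.9550%
α = actual − benchmark = 5.52% − 10.9550% = -5.44%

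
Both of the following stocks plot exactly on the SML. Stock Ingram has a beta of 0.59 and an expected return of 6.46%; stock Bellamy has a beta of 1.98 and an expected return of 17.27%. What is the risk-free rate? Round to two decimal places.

Both satisfy E(R) = R_f + β·MRP, so the slope of the SML is
MRP = (17.27% − 6.46%) / (1.98 − 0.59) = 10.81% / 1.39 = 7.7770%
R_f = E(R_Ingram) − β_Ingram·MRP = 6.46% − 0.59 × 7.7770% = 1.8716%

1.87%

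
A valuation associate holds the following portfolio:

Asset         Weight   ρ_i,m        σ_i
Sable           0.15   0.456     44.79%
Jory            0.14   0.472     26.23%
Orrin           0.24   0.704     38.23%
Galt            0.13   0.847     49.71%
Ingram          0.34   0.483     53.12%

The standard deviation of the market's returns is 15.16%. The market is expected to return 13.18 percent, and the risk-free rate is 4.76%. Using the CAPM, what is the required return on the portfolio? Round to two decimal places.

18.90%

β_Sable = 0.456 × 44.79% / 15.16% = 1.3472
β_Jory = 0.472 × 26.23% / 15.16% = 0.8167
β_Orrin = 0.704 × 38.23% / 15.16% = 1.7753
β_Galt = 0.847 × 49.71% / 15.16% = 2.7773
β_Ingram = 0.483 × 53.12% / 15.16% = 1.6924
β_P = Σ w_i β_i = 0.15×1.3472 + 0.14×0.8167 + 0.24×1.7753 + 0.13×2.7773 + 0.34×1.6924 = 1.6790
MRP = 13.18% − 4.76% = 8.42%
E(R_P) = R_f + β_P × MRP = 4.76% + 1.6790 × 8.42% = 18.90%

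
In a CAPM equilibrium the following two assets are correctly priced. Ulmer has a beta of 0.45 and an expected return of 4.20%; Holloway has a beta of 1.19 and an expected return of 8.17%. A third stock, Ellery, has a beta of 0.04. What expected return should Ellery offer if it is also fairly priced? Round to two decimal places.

MRP (SML slope) = (8.17% − 4.20%) / (1.19 − 0.45) = 3.97% / 0.74 = 5.3649%
R_f (intercept) = 4.20% − 0.45 × 5.3649% = 1.7858%
E(R_Ellery) = R_f + β × MRP = 1.7858% + 0.04 × 5.3649% = 2.00%

2.00%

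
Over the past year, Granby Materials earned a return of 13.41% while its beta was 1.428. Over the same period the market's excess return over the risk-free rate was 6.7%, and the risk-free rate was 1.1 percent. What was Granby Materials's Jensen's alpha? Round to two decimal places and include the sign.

+2.74%

CAPM benchmark = R_f + β(R_m − R_f) = 1.1% + 1.428 × 6.7% = 10.6676%
α = actual − benchmark = 13.41% − 10.6676% = +2.74%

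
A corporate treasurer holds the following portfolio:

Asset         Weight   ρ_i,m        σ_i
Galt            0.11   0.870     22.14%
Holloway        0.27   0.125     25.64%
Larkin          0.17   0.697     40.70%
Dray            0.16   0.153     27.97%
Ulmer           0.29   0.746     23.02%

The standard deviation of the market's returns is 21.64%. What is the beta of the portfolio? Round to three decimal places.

β_Galt = 0.870 × 22.14% / 21.64% = 0.8901
β_Holloway = 0.125 × 25.64% / 21.64% = 0.1481
β_Larkin = 0.697 × 40.70% / 21.64% = 1.3109
β_Dray = 0.153 × 27.97% / 21.64% = 0.1978
β_Ulmer = 0.746 × 23.02% / 21.64% = 0.7936
β_P = Σ w_i β_i = 0.11×0.8901 + 0.27×0.1481 + 0.17×1.3109 + 0.16×0.1978 + 0.29×0.7936 = 0.6225

0.623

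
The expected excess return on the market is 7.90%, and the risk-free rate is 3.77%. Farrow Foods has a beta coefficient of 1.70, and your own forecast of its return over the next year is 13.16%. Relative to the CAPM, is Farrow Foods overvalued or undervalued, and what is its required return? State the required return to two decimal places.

Required return = R_f + β·MRP = 3.77% + 1.70 × 7.90% = 17.20%
Forecast 13.16% < required 17.20% → the stock plots below the SML → overvalued.

Overvalued; required return 17.20%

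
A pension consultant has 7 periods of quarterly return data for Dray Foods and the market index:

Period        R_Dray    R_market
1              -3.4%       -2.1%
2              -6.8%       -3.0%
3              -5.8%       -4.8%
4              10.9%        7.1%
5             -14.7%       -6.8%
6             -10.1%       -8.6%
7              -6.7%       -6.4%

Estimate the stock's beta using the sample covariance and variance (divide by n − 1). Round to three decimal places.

1.447

Mean R_i = (-3.4 − 6.8 − 5.8 + 10.9 − 14.7 − 10.1 − 6.7) / 7 = -5.2286%
Mean R_m = (-2.1 − 3.0 − 4.8 + 7.1 − 6.8 − 8.6 − 6.4) / 7 = -3.5143%
Σ(R_i − R̄_i)(R_m − R̄_m) = 233.8471  ⇒  Cov = 233.8471 / 6 = 38.9745
Σ(R_m − R̄_m)² = 161.5686  ⇒  Var(R_m) = 161.5686 / 6 = 26.9281
β = Cov / Var(R_m) = 38.9745 / 26.9281 = 1.4474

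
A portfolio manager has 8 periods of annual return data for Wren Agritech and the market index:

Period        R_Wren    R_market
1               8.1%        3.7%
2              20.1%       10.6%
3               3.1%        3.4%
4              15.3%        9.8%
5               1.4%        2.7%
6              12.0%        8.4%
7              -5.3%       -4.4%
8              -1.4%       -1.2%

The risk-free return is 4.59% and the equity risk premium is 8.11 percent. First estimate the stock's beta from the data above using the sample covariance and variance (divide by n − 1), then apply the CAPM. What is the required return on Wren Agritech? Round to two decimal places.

Mean R_i = (8.1 + 20.1 + 3.1 + 15.3 + 1.4 + 12.0 − 5.3 − 1.4) / 8 = 6.6625%
Mean R_m = (3.7 + 10.6 + 3.4 + 9.8 + 2.7 + 8.4 − 4.4 − 1.2) / 8 = 4.1250%
Σ(R_i − R̄_i)(R_m − R̄_m) = 313.2275  ⇒  Cov = 313.2275 / 7 = 44.7468
Σ(R_m − R̄_m)² = 196.1750  ⇒  Var(R_m) = 196.1750 / 7 = 28.0250
β = Cov / Var(R_m) = 44.7468 / 28.0250 = 1.5967
E(R) = R_f + β × MRP = 4.59% + 1.5967 × 8.11% = 17.54%

17.54%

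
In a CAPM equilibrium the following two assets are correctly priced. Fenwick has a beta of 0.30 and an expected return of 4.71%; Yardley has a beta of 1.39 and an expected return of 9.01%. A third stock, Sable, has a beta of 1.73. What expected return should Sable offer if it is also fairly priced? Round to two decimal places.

MRP (SML slope) = (9.01% − 4.71%) / (1.39 − 0.30) = 4.30% / 1.09 = 3.9450%
R_f (intercept) = 4.71% − 0.30 × 3.9450% = 3.5265%
E(R_Sable) = R_f + β × MRP = 3.5265% + 1.73 × 3.9450% = 10.35%

10.35%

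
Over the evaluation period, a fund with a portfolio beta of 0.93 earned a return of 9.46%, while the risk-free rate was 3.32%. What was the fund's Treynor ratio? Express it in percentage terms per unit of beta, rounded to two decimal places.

6.60%

Treynor = (R_P − R_f) / β_P = (9.46% − 3.32%) / 0.9300 = 6.14% / 0.9300 = 6.60%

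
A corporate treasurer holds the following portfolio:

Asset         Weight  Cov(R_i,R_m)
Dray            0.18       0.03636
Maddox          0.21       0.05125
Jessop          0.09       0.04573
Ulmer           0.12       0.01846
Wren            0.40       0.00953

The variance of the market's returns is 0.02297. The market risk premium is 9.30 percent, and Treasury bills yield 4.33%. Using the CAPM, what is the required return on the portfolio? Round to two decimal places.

β_Dray = 0.03636 / 0.02297 = 1.5829
β_Maddox = 0.05125 / 0.02297 = 2.2312
β_Jessop = 0.04573 / 0.02297 = 1.9909
β_Ulmer = 0.01846 / 0.02297 = 0.8037
β_Wren = 0.00953 / 0.02297 = 0.4149
β_P = Σ w_i β_i = 0.18×1.5829 + 0.21×2.2312 + 0.09×1.9909 + 0.12×0.8037 + 0.40×0.4149 = 1.1951
E(R_P) = R_f + β_P × MRP = 4.33% + 1.1951 × 9.30% = 15.44%

15.44%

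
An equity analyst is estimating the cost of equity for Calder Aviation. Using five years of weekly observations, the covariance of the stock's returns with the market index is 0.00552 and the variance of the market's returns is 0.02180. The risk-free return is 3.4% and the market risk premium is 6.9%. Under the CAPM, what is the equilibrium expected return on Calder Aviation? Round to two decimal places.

5.15%

β = Cov(R_i, R_m) / Var(R_m) = 0.00552 / 0.02180 = 0.2532
E(R) = R_f + β × MRP = 3.4% + 0.2532 × 6.9% = 5.15%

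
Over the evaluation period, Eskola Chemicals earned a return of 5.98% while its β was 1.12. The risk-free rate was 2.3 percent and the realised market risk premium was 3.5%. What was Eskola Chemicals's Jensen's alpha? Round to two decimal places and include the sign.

CAPM benchmark = R_f + β(R_m − R_f) = 2.3% + 1.12 × 3.5% = 6.2200%
α = actual − benchmark = 5.98% − 6.2200% = -0.24%

-0.24%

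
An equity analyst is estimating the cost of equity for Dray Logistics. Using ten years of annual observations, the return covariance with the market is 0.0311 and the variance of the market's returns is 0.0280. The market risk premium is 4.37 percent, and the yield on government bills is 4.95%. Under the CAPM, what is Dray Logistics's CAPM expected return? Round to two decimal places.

β = Cov(R_i, R_m) / Var(R_m) = 0.0311 / 0.0280 = 1.1107
E(R) = R_f + β × MRP = 4.95% + 1.1107 × 4.37% = 9.80%

9.80%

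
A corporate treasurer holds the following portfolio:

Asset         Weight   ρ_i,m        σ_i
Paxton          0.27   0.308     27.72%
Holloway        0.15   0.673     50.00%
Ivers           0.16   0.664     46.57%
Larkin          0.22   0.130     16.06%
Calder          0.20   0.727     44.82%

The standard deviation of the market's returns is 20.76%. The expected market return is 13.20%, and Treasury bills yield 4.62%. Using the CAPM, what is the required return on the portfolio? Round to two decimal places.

β_Paxton = 0.308 × 27.72% / 20.76% = 0.4113
β_Holloway = 0.673 × 50.00% / 20.76% = 1.6209
β_Ivers = 0.664 × 46.57% / 20.76% = 1.4895
β_Larkin = 0.130 × 16.06% / 20.76% = 0.1006
β_Calder = 0.727 × 44.82% / 20.76% = 1.5696
β_P = Σ w_i β_i = 0.27×0.4113 + 0.15×1.6209 + 0.16×1.4895 + 0.22×0.1006 + 0.20×1.5696 = 0.9286
MRP = 13.20% − 4.62% = 8.58%
E(R_P) = R_f + β_P × MRP = 4.62% + 0.9286 × 8.58% = 12.59%

12.59%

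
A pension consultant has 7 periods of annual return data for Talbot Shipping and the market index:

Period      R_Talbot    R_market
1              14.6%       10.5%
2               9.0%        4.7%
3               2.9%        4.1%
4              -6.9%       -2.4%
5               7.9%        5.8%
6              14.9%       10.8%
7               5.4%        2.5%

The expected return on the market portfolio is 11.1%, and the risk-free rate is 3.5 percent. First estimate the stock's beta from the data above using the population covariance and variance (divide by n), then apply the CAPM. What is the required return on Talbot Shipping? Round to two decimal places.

Mean R_i = (14.6 + 9.0 + 2.9 − 6.9 + 7.9 + 14.9 + 5.4) / 7 = 6.8286%
Mean R_m = (10.5 + 4.7 + 4.1 − 2.4 + 5.8 + 10.8 + 2.5) / 7 = 5.1429%
Σ(R_i − R̄_i)(R_m − R̄_m) = 198.4614  ⇒  Cov = 198.4614 / 7 = 28.3516
Σ(R_m − R̄_m)² = 126.2971  ⇒  Var(R_m) = 126.2971 / 7 = 18.0424
β = Cov / Var(R_m) = 28.3516 / 18.0424 = 1.5714
MRP = 11.1% − 3.5% = 7.60%
E(R) = R_f + β × MRP = 3.5% + 1.5714 × 7.6% = 15.44%

15.44%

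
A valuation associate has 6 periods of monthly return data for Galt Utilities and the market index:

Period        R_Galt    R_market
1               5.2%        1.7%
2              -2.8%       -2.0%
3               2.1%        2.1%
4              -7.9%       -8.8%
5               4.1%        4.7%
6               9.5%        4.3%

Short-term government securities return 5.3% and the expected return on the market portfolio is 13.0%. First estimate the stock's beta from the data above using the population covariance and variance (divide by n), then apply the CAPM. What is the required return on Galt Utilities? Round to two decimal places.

Mean R_i = (5.2 − 2.8 + 2.1 − 7.9 + 4.1 + 9.5) / 6 = 1.7000%
Mean R_m = (1.7 − 2.0 + 2.1 − 8.8 + 4.7 + 4.3) / 6 = 0.3333%
Σ(R_i − R̄_i)(R_m − R̄_m) = 145.0900  ⇒  Cov = 145.0900 / 6 = 24.1817
Σ(R_m − R̄_m)² = 128.6533  ⇒  Var(R_m) = 128.6533 / 6 = 21.4422
β = Cov / Var(R_m) = 24.1817 / 21.4422 = 1.1278
MRP = 13.0% − 5.3% = 7.70%
E(R) = R_f + β × MRP = 5.3% + 1.1278 × 7.7% = 13.98%

13.98%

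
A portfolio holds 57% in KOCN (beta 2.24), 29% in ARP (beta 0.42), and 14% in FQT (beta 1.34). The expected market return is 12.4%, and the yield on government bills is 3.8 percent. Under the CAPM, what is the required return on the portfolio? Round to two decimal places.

17.44%

β_P = Σ w_i β_i = 0.57×2.24 + 0.29×0.42 + 0.14×1.34 = 1.5862
MRP = 12.4% − 3.8% = 8.60%
E(R_P) = R_f + β_P × MRP = 3.8% + 1.5862 × 8.6% = 17.44%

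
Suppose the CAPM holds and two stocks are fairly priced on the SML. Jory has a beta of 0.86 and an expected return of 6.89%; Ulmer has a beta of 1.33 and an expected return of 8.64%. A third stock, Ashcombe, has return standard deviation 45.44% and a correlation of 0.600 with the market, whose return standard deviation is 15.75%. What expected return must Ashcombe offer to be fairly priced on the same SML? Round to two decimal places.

10.13%

MRP = (8.64% − 6.89%) / (1.33 − 0.86) = 3.7234%
R_f = 6.89% − 0.86 × 3.7234% = 3.6879%
β_Ashcombe = ρ·σ_i/σ_m = 0.600 × 45.44 / 15.75 = 1.7310
E(R_Ashcombe) = R_f + β × MRP = 3.6879% + 1.7310 × 3.7234% = 10.13%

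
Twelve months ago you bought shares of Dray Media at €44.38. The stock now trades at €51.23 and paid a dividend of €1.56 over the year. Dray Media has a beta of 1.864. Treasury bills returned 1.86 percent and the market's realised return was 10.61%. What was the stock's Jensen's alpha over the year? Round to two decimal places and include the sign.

+0.78%

Realised HPR = (P1 + D1 − P0) / P0 = (51.23 + 1.56 − 44.38) / 44.38 = 8.41 / 44.38 = 18.9500%
MRP = 10.61% − 1.86% = 8.75%
CAPM required = R_f + β·MRP = 1.86% + 1.864 × 8.75% = 18.17000%
α = realised − required = 18.9500% − 18.17000% = +0.78%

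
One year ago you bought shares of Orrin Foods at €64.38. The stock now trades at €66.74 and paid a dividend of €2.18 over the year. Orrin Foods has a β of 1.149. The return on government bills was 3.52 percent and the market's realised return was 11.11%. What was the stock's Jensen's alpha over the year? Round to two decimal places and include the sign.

Realised HPR = (P1 + D1 − P0) / P0 = (66.74 + 2.18 − 64.38) / 64.38 = 4.54 / 64.38 = 7.0519%
MRP = 11.11% − 3.52% = 7.59%
CAPM required = R_f + β·MRP = 3.52% + 1.149 × 7.59% = 12.24091%
α = realised − required = 7.0519% − 12.24091% = -5.19%

-5.19%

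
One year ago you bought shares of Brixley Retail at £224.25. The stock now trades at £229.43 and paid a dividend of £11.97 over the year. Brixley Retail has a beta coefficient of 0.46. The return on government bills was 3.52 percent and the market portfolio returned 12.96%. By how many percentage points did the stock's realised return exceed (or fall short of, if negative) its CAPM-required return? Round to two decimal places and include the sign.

Realised HPR = (P1 + D1 − P0) / P0 = (229.43 + 11.97 − 224.25) / 224.25 = 17.15 / 224.25 = 7.6477%
MRP = 12.96% − 3.52% = 9.44%
CAPM required = R_f + β·MRP = 3.52% + 0.46 × 9.44% = 7.8624%
α = realised − required = 7.6477% − 7.8624% = -0.21%

-0.21%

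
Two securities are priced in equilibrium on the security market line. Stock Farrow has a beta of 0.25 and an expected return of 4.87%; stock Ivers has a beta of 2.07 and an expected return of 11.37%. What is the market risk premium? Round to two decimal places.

Both satisfy E(R) = R_f + β·MRP, so the slope of the SML is
MRP = (11.37% − 4.87%) / (2.07 − 0.25) = 6.50% / 1.82 = 3.5714%

3.57%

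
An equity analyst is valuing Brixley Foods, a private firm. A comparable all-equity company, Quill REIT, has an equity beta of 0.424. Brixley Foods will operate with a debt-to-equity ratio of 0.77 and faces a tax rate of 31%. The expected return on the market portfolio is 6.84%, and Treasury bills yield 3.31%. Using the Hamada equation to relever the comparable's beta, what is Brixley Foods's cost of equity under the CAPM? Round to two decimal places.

β_L = β_U × [1 + (1 − t)(D/E)] = 0.424 × [1 + (1 − 0.31) × 0.77]
    = 0.424 × [1 + 0.69 × 0.77] = 0.424 × 1.5313 = 0.6493
MRP = 6.84% − 3.31% = 3.53%
E(R) = R_f + β_L × MRP = 3.31% + 0.6493 × 3.53% = 5.60%

5.60%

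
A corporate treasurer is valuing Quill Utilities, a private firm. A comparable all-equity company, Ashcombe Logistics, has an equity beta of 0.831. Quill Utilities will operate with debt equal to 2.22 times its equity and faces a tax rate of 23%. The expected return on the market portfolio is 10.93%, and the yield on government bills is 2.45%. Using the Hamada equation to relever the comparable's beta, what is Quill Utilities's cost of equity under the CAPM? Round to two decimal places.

β_L = β_U × [1 + (1 − t)(D/E)] = 0.831 × [1 + (1 − 0.23) × 2.22]
    = 0.831 × [1 + 0.77 × 2.22] = 0.831 × 2.7094 = 2.2515
MRP = 10.93% − 2.45% = 8.48%
E(R) = R_f + β_L × MRP = 2.45% + 2.2515 × 8.48% = 21.54%

21.54%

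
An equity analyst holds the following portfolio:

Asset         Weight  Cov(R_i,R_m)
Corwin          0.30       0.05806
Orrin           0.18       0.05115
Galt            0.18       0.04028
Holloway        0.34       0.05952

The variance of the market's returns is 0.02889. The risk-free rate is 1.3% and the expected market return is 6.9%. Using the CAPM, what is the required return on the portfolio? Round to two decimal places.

β_Corwin = 0.05806 / 0.02889 = 2.0097
β_Orrin = 0.05115 / 0.02889 = 1.7705
β_Galt = 0.04028 / 0.02889 = 1.3943
β_Holloway = 0.05952 / 0.02889 = 2.0602
β_P = Σ w_i β_i = 0.30×2.0097 + 0.18×1.7705 + 0.18×1.3943 + 0.34×2.0602 = 1.8730
MRP = 6.9% − 1.3% = 5.60%
E(R_P) = R_f + β_P × MRP = 1.3% + 1.8730 × 5.6% = 11.79%

11.79%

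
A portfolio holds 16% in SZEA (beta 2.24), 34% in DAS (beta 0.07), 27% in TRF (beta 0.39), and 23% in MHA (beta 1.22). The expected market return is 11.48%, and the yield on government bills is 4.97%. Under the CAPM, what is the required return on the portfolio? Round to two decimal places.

β_P = Σ w_i β_i = 0.16×2.24 + 0.34×0.07 + 0.27×0.39 + 0.23×1.22 = 0.7681
MRP = 11.48% − 4.97% = 6.51%
E(R_P) = R_f + β_P × MRP = 4.97% + 0.7681 × 6.51% = 9.97%

9.97%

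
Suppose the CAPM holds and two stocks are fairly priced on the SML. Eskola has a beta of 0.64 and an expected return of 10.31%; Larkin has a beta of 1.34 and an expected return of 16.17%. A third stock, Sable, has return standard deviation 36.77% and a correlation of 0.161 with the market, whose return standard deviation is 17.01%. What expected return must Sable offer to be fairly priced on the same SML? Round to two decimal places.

7.87%

MRP = (16.17% − 10.31%) / (1.34 − 0.64) = 8.3714%
R_f = 10.31% − 0.64 × 8.3714% = 4.9523%
β_Sable = ρ·σ_i/σ_m = 0.161 × 36.77 / 17.01 = 0.3480
E(R_Sable) = R_f + β × MRP = 4.9523% + 0.3480 × 8.3714% = 7.87%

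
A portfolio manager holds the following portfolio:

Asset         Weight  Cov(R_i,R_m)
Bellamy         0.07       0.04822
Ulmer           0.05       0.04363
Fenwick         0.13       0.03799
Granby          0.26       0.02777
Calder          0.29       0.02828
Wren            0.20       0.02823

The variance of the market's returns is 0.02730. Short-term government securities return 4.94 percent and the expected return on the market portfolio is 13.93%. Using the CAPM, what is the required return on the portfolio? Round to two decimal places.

15.33%

β_Bellamy = 0.04822 / 0.02730 = 1.7663
β_Ulmer = 0.04363 / 0.02730 = 1.5982
β_Fenwick = 0.03799 / 0.02730 = 1.3916
β_Granby = 0.02777 / 0.02730 = 1.0172
β_Calder = 0.02828 / 0.02730 = 1.0359
β_Wren = 0.02823 / 0.02730 = 1.0341
β_P = Σ w_i β_i = 0.07×1.7663 + 0.05×1.5982 + 0.13×1.3916 + 0.26×1.0172 + 0.29×1.0359 + 0.20×1.0341 = 1.1562
MRP = 13.93% − 4.94% = 8.99%
E(R_P) = R_f + β_P × MRP = 4.94% + 1.1562 × 8.99% = 15.33%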